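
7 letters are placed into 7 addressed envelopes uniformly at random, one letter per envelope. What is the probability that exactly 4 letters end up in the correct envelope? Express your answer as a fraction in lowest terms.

1/72

Choose which 4 of the 7 are fixed: C(7,4) = 35 ways.
The remaining 3 must have no fixed point: D(3) = 2.
P = 35·2/5040 = 1/72.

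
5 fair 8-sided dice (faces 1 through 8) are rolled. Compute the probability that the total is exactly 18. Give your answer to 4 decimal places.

There are 8^5 = 32768 equally likely outcomes.
The number of ordered 5-tuples from {1,…,8} summing to 18 is 1750.
P(sum = 18) = 1750/32768 = 875/16384 ≈ 0.0534.

0.0534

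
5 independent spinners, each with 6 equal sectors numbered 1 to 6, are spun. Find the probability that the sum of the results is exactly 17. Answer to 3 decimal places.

There are 6^5 = 7776 equally likely outcomes.
The number of ordered 5-tuples from {1,…,6} summing to 17 is 780.
P(sum = 17) = 780/7776 = 65/648 ≈ 0.100.

0.100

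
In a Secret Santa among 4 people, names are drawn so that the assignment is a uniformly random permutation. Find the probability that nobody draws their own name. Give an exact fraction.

3/8

This is the derangement probability: permutations of 4 with no fixed point.
D(4) = 4! · (1 − 1/1! + 1/2! − ··· + (−1)^4/4!) = 9.
P = 9/24 = 3/8.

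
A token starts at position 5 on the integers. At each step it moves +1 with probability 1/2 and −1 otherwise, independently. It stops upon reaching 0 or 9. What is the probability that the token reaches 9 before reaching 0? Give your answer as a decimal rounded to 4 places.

With a fair step, P(i) = ½P(i−1) + ½P(i+1) with P(0)=0, P(9)=1 has the linear solution P(i) = i/9.
P(5) = 5/9 ≈ 0.5556.

0.5556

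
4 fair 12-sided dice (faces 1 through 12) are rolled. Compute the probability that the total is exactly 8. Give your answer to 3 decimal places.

There are 12^4 = 20736 equally likely outcomes.
The number of ordered 4-tuples from {1,…,12} summing to 8 is 35.
P(sum = 8) = 35/20736 ≈ 0.002.

0.002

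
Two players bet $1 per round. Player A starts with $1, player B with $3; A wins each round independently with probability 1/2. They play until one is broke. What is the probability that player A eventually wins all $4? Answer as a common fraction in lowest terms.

1/4

With a fair step, P(i) = ½P(i−1) + ½P(i+1) with P(0)=0, P(4)=1 has the linear solution P(i) = i/4.
P(1) = 1/4.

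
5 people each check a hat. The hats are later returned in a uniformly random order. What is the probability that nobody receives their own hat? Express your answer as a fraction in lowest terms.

11/30

This is the derangement probability: permutations of 5 with no fixed point.
D(5) = 5! · (1 − 1/1! + 1/2! − ··· + (−1)^5/5!) = 44.
P = 44/120 = 11/30.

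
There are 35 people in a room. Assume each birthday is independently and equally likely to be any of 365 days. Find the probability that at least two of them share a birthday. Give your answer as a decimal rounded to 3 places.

It's easier to compute the probability that all 35 are distinct.
P(all distinct) = 365/365 · 364/365 · ··· · 331/365 ≈ 0.186.
So the probability of at least one match is 1 − 0.186 = 0.814.

0.814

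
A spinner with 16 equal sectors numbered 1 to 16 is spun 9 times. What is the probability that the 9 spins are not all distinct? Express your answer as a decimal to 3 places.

P(all 9 different) = 16/16 · 15/16 · ··· · 8/16 ≈ 0.060.
P(at least two equal) = 1 − 0.060 = 0.940.

0.940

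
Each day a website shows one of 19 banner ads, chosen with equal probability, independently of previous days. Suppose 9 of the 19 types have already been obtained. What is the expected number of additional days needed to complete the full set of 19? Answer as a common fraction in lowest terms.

Starting from 9 distinct types, each trial gives a new one with probability (19−i)/19 when i types are held, so the wait for the next new type is 19/(19−i).
E = 19/10 + 19/9 + 19/8 + 19/7 + 19/6 + 19/5 + 19/4 + 19/3 + 19/2 + 19/1 = 140239/2520.

140239/2520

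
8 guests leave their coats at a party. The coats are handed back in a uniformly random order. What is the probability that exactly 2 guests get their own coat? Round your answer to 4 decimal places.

Choose which 2 of the 8 are fixed: C(8,2) = 28 ways.
The remaining 6 must have no fixed point: D(6) = 265.
P = 28·265/40320 = 53/288 ≈ 0.1840.

0.1840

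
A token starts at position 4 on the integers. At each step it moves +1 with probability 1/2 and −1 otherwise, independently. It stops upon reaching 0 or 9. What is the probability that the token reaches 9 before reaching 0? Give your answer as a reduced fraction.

With a fair step, P(i) = ½P(i−1) + ½P(i+1) with P(0)=0, P(9)=1 has the linear solution P(i) = i/9.
P(4) = 4/9.

4/9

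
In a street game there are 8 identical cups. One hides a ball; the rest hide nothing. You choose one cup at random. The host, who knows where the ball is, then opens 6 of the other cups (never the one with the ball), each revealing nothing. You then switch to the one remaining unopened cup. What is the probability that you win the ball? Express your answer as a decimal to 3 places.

0.875

Your original cup holds the ball with probability 1/8, so the other 7 collectively hold it with probability 7/8.
The host can always find 6 empty cups to open, so the reveals don't change that 7/8; it is now spread over the 1 remaining unopened cup.
P(win by switching) = (7/8) · (1/1) = 7/8 ≈ 0.875.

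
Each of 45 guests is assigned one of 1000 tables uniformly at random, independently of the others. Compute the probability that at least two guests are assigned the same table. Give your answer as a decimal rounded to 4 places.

0.6340

It's easier to compute the probability that all 45 are distinct.
P(all distinct) = 1000/1000 · 999/1000 · ··· · 956/1000 ≈ 0.3660.
So the probability of at least one match is 1 − 0.3660 = 0.6340.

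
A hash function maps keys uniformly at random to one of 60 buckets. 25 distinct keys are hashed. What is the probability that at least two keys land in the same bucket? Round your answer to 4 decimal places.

0.9972

It's easier to compute the probability that all 25 are distinct.
P(all distinct) = 60/60 · 59/60 · ··· · 36/60 ≈ 0.0028.
So the probability of at least one match is 1 − 0.0028 = 0.9972.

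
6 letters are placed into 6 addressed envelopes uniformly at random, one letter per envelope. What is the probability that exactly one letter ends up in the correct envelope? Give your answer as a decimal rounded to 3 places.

0.367

Choose which one is fixed: C(6,1) = 6 ways.
The remaining 5 must have no fixed point: D(5) = 44.
P = 6·44/720 = 11/30 ≈ 0.367.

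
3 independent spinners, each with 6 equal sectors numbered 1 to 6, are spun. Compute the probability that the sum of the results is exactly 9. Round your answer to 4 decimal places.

0.1157

There are 6^3 = 216 equally likely outcomes.
The number of ordered 3-tuples from {1,…,6} summing to 9 is 25.
P(sum = 9) = 25/216 ≈ 0.1157.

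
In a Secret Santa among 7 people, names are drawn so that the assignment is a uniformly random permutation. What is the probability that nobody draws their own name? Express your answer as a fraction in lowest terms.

This is the derangement probability: permutations of 7 with no fixed point.
D(7) = 7! · (1 − 1/1! + 1/2! − ··· + (−1)^7/7!) = 1854.
P = 1854/5040 = 103/280.

103/280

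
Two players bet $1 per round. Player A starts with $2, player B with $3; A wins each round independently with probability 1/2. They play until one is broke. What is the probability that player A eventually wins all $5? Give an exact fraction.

With a fair step, P(i) = ½P(i−1) + ½P(i+1) with P(0)=0, P(5)=1 has the linear solution P(i) = i/5.
P(2) = 2/5.

2/5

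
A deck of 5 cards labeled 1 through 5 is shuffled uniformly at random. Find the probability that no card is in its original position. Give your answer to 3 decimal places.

0.367

This is the derangement probability: permutations of 5 with no fixed point.
D(5) = 5! · (1 − 1/1! + 1/2! − ··· + (−1)^5/5!) = 44.
P = 44/120 = 11/30 ≈ 0.367.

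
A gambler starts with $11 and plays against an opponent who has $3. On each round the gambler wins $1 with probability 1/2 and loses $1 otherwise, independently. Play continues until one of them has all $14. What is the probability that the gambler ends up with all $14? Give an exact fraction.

With a fair step, P(i) = ½P(i−1) + ½P(i+1) with P(0)=0, P(14)=1 has the linear solution P(i) = i/14.
P(11) = 11/14.

11/14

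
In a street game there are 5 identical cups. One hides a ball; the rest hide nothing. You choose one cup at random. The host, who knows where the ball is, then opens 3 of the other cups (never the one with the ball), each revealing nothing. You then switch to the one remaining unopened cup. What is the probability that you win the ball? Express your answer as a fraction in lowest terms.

Your original cup holds the ball with probability 1/5, so the other 4 collectively hold it with probability 4/5.
The host can always find 3 empty cups to open, so the reveals don't change that 4/5; it is now spread over the 1 remaining unopened cup.
P(win by switching) = (4/5) · (1/1) = 4/5.

4/5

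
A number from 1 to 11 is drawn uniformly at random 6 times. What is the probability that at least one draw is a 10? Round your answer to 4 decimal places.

0.4355

P(no draw is a 10) = (10/11)^6 ≈ 0.5645.
P(at least one) = 1 − 0.5645 = 0.4355.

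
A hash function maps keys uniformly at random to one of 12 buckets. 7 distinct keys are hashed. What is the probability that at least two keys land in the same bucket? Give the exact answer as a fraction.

3071/3456

It's easier to compute the probability that all 7 are distinct.
P(all distinct) = 12/12 · 11/12 · ··· · 6/12 = 385/3456.
So the probability of at least one match is 1 − 385/3456 = 3071/3456.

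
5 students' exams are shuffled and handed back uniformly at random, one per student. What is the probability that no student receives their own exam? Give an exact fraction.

11/30

This is the derangement probability: permutations of 5 with no fixed point.
D(5) = 5! · (1 − 1/1! + 1/2! − ··· + (−1)^5/5!) = 44.
P = 44/120 = 11/30.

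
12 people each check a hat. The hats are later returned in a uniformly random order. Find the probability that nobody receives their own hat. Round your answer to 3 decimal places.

This is the derangement probability: permutations of 12 with no fixed point.
D(12) = 12! · (1 − 1/1! + 1/2! − ··· + (−1)^12/12!) = 176214841.
P = 176214841/479001600 = 16019531/43545600 ≈ 0.368.

0.368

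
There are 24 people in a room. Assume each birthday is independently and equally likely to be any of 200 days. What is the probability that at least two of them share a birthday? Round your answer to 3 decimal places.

It's easier to compute the probability that all 24 are distinct.
P(all distinct) = 200/200 · 199/200 · ··· · 177/200 ≈ 0.238.
So the probability of at least one match is 1 − 0.238 = 0.762.

0.762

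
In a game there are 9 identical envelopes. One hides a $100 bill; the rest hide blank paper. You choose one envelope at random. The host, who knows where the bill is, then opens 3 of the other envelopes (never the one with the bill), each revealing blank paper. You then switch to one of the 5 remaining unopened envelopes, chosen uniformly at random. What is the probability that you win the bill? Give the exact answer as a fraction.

Your original envelope holds the bill with probability 1/9, so the other 8 collectively hold it with probability 8/9.
The host can always find 3 empty envelopes to open, so the reveals don't change that 8/9; it is now spread over the 5 remaining unopened envelopes.
P(win by switching) = (8/9) · (1/5) = 8/45.

8/45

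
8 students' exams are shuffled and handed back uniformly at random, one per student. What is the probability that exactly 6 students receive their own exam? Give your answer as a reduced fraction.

1/1440

Choose which 6 of the 8 are fixed: C(8,6) = 28 ways.
The remaining 2 must have no fixed point: D(2) = 1.
P = 28·1/40320 = 1/1440.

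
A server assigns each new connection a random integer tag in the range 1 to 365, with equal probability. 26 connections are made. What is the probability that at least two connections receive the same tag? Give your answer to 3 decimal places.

It's easier to compute the probability that all 26 are distinct.
P(all distinct) = 365/365 · 364/365 · ··· · 340/365 ≈ 0.402.
So the probability of at least one match is 1 − 0.402 = 0.598.

0.598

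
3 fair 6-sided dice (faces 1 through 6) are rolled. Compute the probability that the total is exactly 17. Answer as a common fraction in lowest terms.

There are 6^3 = 216 equally likely outcomes.
The number of ordered 3-tuples from {1,…,6} summing to 17 is 3.
P(sum = 17) = 3/216 = 1/72.

1/72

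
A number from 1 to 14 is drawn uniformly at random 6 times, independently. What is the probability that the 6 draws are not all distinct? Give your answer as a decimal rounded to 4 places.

P(all 6 different) = 14/14 · 13/14 · ··· · 9/14 ≈ 0.2872.
P(at least two equal) = 1 − 0.2872 = 0.7128.

0.7128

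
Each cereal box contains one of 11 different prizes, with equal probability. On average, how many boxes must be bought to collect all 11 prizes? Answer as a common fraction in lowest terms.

After i distinct types are collected, each trial gives a new one with probability (11−i)/11, so the expected wait for the next new type is 11/(11−i).
E = 11/11 + 11/10 + 11/9 + 11/8 + 11/7 + 11/6 + 11/5 + 11/4 + 11/3 + 11/2 + 11/1 = 83711/2520.

83711/2520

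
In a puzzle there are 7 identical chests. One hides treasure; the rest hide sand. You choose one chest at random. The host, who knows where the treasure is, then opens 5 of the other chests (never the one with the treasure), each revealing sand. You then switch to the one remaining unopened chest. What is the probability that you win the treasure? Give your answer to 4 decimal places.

Your original chest holds the treasure with probability 1/7, so the other 6 collectively hold it with probability 6/7.
The host can always find 5 empty chests to open, so the reveals don't change that 6/7; it is now spread over the 1 remaining unopened chest.
P(win by switching) = (6/7) · (1/1) = 6/7 ≈ 0.8571.

0.8571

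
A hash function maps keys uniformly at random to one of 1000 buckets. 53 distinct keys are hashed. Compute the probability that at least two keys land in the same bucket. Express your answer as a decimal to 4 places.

0.7541

It's easier to compute the probability that all 53 are distinct.
P(all distinct) = 1000/1000 · 999/1000 · ··· · 948/1000 ≈ 0.2459.
So the probability of at least one match is 1 − 0.2459 = 0.7541.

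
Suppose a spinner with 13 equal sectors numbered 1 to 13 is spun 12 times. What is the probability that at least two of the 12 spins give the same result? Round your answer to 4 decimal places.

P(all 12 different) = 13/13 · 12/13 · ··· · 2/13 ≈ 0.0003.
P(at least two equal) = 1 − 0.0003 = 0.9997.

0.9997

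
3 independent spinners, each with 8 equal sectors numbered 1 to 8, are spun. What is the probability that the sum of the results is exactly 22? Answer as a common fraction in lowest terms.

There are 8^3 = 512 equally likely outcomes.
The number of ordered 3-tuples from {1,…,8} summing to 22 is 6.
P(sum = 22) = 6/512 = 3/256.

3/256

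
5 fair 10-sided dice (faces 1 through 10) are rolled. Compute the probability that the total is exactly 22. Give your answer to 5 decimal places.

0.04335

There are 10^5 = 100000 equally likely outcomes.
The number of ordered 5-tuples from {1,…,10} summing to 22 is 4335.
P(sum = 22) = 4335/100000 = 867/20000 ≈ 0.04335.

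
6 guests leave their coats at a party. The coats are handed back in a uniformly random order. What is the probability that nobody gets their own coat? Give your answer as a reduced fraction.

This is the derangement probability: permutations of 6 with no fixed point.
D(6) = 6! · (1 − 1/1! + 1/2! − ··· + (−1)^6/6!) = 265.
P = 265/720 = 53/144.

53/144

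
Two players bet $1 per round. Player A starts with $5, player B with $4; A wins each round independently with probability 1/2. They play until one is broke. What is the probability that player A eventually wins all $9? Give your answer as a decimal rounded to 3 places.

0.556

With a fair step, P(i) = ½P(i−1) + ½P(i+1) with P(0)=0, P(9)=1 has the linear solution P(i) = i/9.
P(5) = 5/9 ≈ 0.556.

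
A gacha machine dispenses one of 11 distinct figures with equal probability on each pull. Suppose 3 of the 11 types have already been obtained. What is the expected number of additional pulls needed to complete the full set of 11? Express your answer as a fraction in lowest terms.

Starting from 3 distinct types, each trial gives a new one with probability (11−i)/11 when i types are held, so the wait for the next new type is 11/(11−i).
E = 11/8 + 11/7 + 11/6 + 11/5 + 11/4 + 11/3 + 11/2 + 11/1 = 8371/280.

8371/280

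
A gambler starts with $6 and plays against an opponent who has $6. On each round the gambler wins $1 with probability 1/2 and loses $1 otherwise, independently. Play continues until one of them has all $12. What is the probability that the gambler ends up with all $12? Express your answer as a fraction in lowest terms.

1/2

With a fair step, P(i) = ½P(i−1) + ½P(i+1) with P(0)=0, P(12)=1 has the linear solution P(i) = i/12.
P(6) = 6/12 = 1/2.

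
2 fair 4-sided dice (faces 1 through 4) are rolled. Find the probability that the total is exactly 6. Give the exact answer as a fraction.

3/16

There are 4^2 = 16 equally likely outcomes.
The number of ordered 2-tuples from {1,…,4} summing to 6 is 3.
P(sum = 6) = 3/16.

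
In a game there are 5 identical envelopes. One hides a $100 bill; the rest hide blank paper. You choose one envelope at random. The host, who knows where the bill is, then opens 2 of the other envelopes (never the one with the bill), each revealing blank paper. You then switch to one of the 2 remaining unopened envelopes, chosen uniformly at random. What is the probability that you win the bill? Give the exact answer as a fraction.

Your original envelope holds the bill with probability 1/5, so the other 4 collectively hold it with probability 4/5.
The host can always find 2 empty envelopes to open, so the reveals don't change that 4/5; it is now spread over the 2 remaining unopened envelopes.
P(win by switching) = (4/5) · (1/2) = 2/5.

2/5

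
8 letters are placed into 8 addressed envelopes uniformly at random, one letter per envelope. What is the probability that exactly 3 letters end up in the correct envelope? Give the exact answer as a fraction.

Choose which 3 of the 8 are fixed: C(8,3) = 56 ways.
The remaining 5 must have no fixed point: D(5) = 44.
P = 56·44/40320 = 11/180.

11/180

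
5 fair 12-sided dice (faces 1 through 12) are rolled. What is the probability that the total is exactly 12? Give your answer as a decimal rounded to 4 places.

0.0013

There are 12^5 = 248832 equally likely outcomes.
The number of ordered 5-tuples from {1,…,12} summing to 12 is 330.
P(sum = 12) = 330/248832 = 55/41472 ≈ 0.0013.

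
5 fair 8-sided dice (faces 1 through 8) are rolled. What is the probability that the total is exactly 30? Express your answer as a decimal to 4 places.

There are 8^5 = 32768 equally likely outcomes.
The number of ordered 5-tuples from {1,…,8} summing to 30 is 926.
P(sum = 30) = 926/32768 = 463/16384 ≈ 0.0283.

0.0283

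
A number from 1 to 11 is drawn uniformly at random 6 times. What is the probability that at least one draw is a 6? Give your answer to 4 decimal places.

0.4355

P(no draw is a 6) = (10/11)^6 ≈ 0.5645.
P(at least one) = 1 − 0.5645 = 0.4355.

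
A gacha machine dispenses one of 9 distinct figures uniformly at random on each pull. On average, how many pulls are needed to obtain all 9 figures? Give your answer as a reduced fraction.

After i distinct types are collected, each trial gives a new one with probability (9−i)/9, so the expected wait for the next new type is 9/(9−i).
E = 9/9 + 9/8 + 9/7 + 9/6 + 9/5 + 9/4 + 9/3 + 9/2 + 9/1 = 7129/280.

7129/280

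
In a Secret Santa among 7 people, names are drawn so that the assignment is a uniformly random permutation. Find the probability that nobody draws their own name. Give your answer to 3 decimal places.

This is the derangement probability: permutations of 7 with no fixed point.
D(7) = 7! · (1 − 1/1! + 1/2! − ··· + (−1)^7/7!) = 1854.
P = 1854/5040 = 103/280 ≈ 0.368.

0.368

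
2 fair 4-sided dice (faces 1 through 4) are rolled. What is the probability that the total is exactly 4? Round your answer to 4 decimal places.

There are 4^2 = 16 equally likely outcomes.
The number of ordered 2-tuples from {1,…,4} summing to 4 is 3.
P(sum = 4) = 3/16 ≈ 0.1875.

0.1875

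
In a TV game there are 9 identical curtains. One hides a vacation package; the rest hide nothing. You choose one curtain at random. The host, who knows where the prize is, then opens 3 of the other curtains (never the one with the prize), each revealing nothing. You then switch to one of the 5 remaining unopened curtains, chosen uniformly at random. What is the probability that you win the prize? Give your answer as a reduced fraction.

Your original curtain holds the prize with probability 1/9, so the other 8 collectively hold it with probability 8/9.
The host can always find 3 empty curtains to open, so the reveals don't change that 8/9; it is now spread over the 5 remaining unopened curtains.
P(win by switching) = (8/9) · (1/5) = 8/45.

8/45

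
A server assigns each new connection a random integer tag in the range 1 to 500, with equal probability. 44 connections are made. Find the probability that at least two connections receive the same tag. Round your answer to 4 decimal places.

0.8576

It's easier to compute the probability that all 44 are distinct.
P(all distinct) = 500/500 · 499/500 · ··· · 457/500 ≈ 0.1424.
So the probability of at least one match is 1 − 0.1424 = 0.8576.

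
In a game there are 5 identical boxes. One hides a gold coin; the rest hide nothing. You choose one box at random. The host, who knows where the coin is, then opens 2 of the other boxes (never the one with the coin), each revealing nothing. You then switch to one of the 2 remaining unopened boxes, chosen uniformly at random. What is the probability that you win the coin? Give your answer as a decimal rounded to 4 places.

Your original box holds the coin with probability 1/5, so the other 4 collectively hold it with probability 4/5.
The host can always find 2 empty boxes to open, so the reveals don't change that 4/5; it is now spread over the 2 remaining unopened boxes.
P(win by switching) = (4/5) · (1/2) = 2/5 ≈ 0.4000.

0.4000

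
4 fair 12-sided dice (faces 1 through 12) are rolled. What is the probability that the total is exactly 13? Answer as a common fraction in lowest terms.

There are 12^4 = 20736 equally likely outcomes.
The number of ordered 4-tuples from {1,…,12} summing to 13 is 220.
P(sum = 13) = 220/20736 = 55/5184.

55/5184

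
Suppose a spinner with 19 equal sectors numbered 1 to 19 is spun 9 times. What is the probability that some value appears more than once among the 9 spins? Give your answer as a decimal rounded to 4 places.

0.8961

P(all 9 different) = 19/19 · 18/19 · ··· · 11/19 ≈ 0.1039.
P(at least two equal) = 1 − 0.1039 = 0.8961.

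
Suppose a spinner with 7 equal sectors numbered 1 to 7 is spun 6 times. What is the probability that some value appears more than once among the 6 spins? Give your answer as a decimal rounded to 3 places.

0.957

P(all 6 different) = 7/7 · 6/7 · ··· · 2/7 ≈ 0.043.
P(at least two equal) = 1 − 0.043 = 0.957.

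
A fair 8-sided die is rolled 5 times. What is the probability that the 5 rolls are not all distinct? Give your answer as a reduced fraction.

407/512

P(all 5 different) = 8/8 · 7/8 · ··· · 4/8 = 105/512.
P(at least two equal) = 1 − 105/512 = 407/512.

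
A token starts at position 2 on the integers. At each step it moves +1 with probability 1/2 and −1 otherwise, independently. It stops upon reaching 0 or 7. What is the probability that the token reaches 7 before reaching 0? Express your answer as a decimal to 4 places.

With a fair step, P(i) = ½P(i−1) + ½P(i+1) with P(0)=0, P(7)=1 has the linear solution P(i) = i/7.
P(2) = 2/7 ≈ 0.2857.

0.2857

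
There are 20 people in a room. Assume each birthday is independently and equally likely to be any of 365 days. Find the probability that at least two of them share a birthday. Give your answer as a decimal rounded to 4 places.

It's easier to compute the probability that all 20 are distinct.
P(all distinct) = 365/365 · 364/365 · ··· · 346/365 ≈ 0.5886.
So the probability of at least one match is 1 − 0.5886 = 0.4114.

0.4114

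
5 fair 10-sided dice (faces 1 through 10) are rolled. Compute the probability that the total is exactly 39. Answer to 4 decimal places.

0.0134

There are 10^5 = 100000 equally likely outcomes.
The number of ordered 5-tuples from {1,…,10} summing to 39 is 1340.
P(sum = 39) = 1340/100000 = 67/5000 ≈ 0.0134.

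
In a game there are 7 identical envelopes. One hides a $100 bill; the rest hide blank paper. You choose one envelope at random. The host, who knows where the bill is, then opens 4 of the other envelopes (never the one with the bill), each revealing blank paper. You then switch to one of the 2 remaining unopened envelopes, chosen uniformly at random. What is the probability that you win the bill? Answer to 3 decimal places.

Your original envelope holds the bill with probability 1/7, so the other 6 collectively hold it with probability 6/7.
The host can always find 4 empty envelopes to open, so the reveals don't change that 6/7; it is now spread over the 2 remaining unopened envelopes.
P(win by switching) = (6/7) · (1/2) = 3/7 ≈ 0.429.

0.429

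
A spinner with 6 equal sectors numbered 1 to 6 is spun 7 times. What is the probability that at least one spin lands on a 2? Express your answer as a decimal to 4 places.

0.7209

P(no spin lands on a 2) = (5/6)^7 ≈ 0.2791.
P(at least one) = 1 − 0.2791 = 0.7209.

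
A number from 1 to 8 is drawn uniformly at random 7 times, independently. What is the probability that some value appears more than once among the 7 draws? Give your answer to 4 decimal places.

0.9808

P(all 7 different) = 8/8 · 7/8 · ··· · 2/8 ≈ 0.0192.
P(at least two equal) = 1 − 0.0192 = 0.9808.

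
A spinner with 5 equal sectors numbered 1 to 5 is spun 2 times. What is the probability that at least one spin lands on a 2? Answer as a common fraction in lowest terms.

P(no spin lands on a 2) = (4/5)^2 = 16/25.
P(at least one) = 1 − 16/25 = 9/25.

9/25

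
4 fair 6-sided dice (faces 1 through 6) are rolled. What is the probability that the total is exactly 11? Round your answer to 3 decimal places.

There are 6^4 = 1296 equally likely outcomes.
The number of ordered 4-tuples from {1,…,6} summing to 11 is 104.
P(sum = 11) = 104/1296 = 13/162 ≈ 0.080.

0.080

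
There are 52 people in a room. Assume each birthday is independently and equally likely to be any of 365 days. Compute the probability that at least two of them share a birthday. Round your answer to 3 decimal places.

It's easier to compute the probability that all 52 are distinct.
P(all distinct) = 365/365 · 364/365 · ··· · 314/365 ≈ 0.022.
So the probability of at least one match is 1 − 0.022 = 0.978.

0.978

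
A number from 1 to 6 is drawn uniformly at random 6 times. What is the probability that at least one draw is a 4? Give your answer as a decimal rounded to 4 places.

0.6651

P(no draw is a 4) = (5/6)^6 ≈ 0.3349.
P(at least one) = 1 − 0.3349 = 0.6651.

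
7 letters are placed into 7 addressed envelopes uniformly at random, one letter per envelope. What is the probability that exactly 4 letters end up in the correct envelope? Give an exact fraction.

Choose which 4 of the 7 are fixed: C(7,4) = 35 ways.
The remaining 3 must have no fixed point: D(3) = 2.
P = 35·2/5040 = 1/72.

1/72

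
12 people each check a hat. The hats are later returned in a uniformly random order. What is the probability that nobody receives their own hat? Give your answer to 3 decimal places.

This is the derangement probability: permutations of 12 with no fixed point.
D(12) = 12! · (1 − 1/1! + 1/2! − ··· + (−1)^12/12!) = 176214841.
P = 176214841/479001600 = 16019531/43545600 ≈ 0.368.

0.368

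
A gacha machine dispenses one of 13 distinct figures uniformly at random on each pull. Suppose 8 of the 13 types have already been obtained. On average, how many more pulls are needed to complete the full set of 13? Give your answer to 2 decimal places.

29.68

Starting from 8 distinct types, each trial gives a new one with probability (13−i)/13 when i types are held, so the wait for the next new type is 13/(13−i).
E = 13/5 + 13/4 + 13/3 + 13/2 + 13/1 = 1781/60 ≈ 29.68.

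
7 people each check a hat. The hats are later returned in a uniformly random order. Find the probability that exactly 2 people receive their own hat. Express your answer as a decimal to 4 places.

0.1833

Choose which 2 of the 7 are fixed: C(7,2) = 21 ways.
The remaining 5 must have no fixed point: D(5) = 44.
P = 21·44/5040 = 11/60 ≈ 0.1833.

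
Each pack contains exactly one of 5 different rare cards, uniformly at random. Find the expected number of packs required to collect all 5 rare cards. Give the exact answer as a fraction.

137/12

After i distinct types are collected, each trial gives a new one with probability (5−i)/5, so the expected wait for the next new type is 5/(5−i).
E = 5/5 + 5/4 + 5/3 + 5/2 + 5/1 = 137/12.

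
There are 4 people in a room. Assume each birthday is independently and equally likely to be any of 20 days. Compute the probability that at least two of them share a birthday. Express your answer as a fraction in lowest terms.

1093/4000

It's easier to compute the probability that all 4 are distinct.
P(all distinct) = 20/20 · 19/20 · ··· · 17/20 = 2907/4000.
So the probability of at least one match is 1 − 2907/4000 = 1093/4000.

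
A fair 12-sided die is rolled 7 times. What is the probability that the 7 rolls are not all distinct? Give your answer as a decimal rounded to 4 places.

0.8886

P(all 7 different) = 12/12 · 11/12 · ··· · 6/12 ≈ 0.1114.
P(at least two equal) = 1 − 0.1114 = 0.8886.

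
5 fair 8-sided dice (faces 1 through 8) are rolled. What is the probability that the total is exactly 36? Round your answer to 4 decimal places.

0.0021

There are 8^5 = 32768 equally likely outcomes.
The number of ordered 5-tuples from {1,…,8} summing to 36 is 70.
P(sum = 36) = 70/32768 = 35/16384 ≈ 0.0021.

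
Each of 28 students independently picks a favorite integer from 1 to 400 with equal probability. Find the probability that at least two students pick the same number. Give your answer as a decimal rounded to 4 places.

It's easier to compute the probability that all 28 are distinct.
P(all distinct) = 400/400 · 399/400 · ··· · 373/400 ≈ 0.3801.
So the probability of at least one match is 1 − 0.3801 = 0.6199.

0.6199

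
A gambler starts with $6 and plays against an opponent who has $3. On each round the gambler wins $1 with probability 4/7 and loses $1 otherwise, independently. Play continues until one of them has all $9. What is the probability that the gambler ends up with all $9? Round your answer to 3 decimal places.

0.889

Let r = q/p = (3/7)/(4/7) = 3/4. The recurrence P(i) = p·P(i+1) + q·P(i−1) with P(0)=0, P(9)=1 gives P(i) = (1 − r^i)/(1 − r^9).
P(6) = (1 − (3/4)^6) / (1 − (3/4)^9) = 5824/6553 ≈ 0.889.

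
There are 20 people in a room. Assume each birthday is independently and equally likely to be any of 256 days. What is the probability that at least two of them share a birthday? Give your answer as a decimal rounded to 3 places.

It's easier to compute the probability that all 20 are distinct.
P(all distinct) = 256/256 · 255/256 · ··· · 237/256 ≈ 0.467.
So the probability of at least one match is 1 − 0.467 = 0.533.

0.533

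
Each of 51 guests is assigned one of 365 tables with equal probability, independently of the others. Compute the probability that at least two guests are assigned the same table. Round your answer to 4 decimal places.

It's easier to compute the probability that all 51 are distinct.
P(all distinct) = 365/365 · 364/365 · ··· · 315/365 ≈ 0.0256.
So the probability of at least one match is 1 − 0.0256 = 0.9744.

0.9744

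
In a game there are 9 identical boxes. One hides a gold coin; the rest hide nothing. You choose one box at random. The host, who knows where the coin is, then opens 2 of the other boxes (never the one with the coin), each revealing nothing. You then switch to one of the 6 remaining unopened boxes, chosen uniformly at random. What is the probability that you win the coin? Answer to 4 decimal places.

Your original box holds the coin with probability 1/9, so the other 8 collectively hold it with probability 8/9.
The host can always find 2 empty boxes to open, so the reveals don't change that 8/9; it is now spread over the 6 remaining unopened boxes.
P(win by switching) = (8/9) · (1/6) = 4/27 ≈ 0.1481.

0.1481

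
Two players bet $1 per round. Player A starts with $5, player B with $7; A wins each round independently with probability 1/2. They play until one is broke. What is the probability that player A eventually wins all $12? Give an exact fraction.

5/12

With a fair step, P(i) = ½P(i−1) + ½P(i+1) with P(0)=0, P(12)=1 has the linear solution P(i) = i/12.
P(5) = 5/12.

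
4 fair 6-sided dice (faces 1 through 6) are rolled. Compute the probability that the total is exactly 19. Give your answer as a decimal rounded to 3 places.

There are 6^4 = 1296 equally likely outcomes.
The number of ordered 4-tuples from {1,…,6} summing to 19 is 56.
P(sum = 19) = 56/1296 = 7/162 ≈ 0.043.

0.043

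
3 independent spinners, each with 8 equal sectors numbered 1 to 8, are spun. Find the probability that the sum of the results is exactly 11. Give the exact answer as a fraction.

There are 8^3 = 512 equally likely outcomes.
The number of ordered 3-tuples from {1,…,8} summing to 11 is 42.
P(sum = 11) = 42/512 = 21/256.

21/256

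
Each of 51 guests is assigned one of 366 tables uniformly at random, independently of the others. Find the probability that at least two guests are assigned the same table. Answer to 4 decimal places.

It's easier to compute the probability that all 51 are distinct.
P(all distinct) = 366/366 · 365/366 · ··· · 316/366 ≈ 0.0258.
So the probability of at least one match is 1 − 0.0258 = 0.9742.

0.9742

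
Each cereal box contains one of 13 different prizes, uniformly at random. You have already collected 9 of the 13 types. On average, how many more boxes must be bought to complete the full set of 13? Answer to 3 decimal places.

27.083

Starting from 9 distinct types, each trial gives a new one with probability (13−i)/13 when i types are held, so the wait for the next new type is 13/(13−i).
E = 13/4 + 13/3 + 13/2 + 13/1 = 325/12 ≈ 27.083.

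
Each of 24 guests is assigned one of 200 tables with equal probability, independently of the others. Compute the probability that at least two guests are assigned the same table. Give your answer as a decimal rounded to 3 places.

It's easier to compute the probability that all 24 are distinct.
P(all distinct) = 200/200 · 199/200 · ··· · 177/200 ≈ 0.238.
So the probability of at least one match is 1 − 0.238 = 0.762.

0.762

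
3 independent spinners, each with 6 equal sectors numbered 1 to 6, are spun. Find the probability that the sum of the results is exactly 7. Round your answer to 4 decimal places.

There are 6^3 = 216 equally likely outcomes.
The number of ordered 3-tuples from {1,…,6} summing to 7 is 15.
P(sum = 7) = 15/216 = 5/72 ≈ 0.0694.

0.0694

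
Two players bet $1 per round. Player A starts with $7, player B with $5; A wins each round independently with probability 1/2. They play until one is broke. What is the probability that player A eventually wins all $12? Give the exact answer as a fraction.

7/12

With a fair step, P(i) = ½P(i−1) + ½P(i+1) with P(0)=0, P(12)=1 has the linear solution P(i) = i/12.
P(7) = 7/12.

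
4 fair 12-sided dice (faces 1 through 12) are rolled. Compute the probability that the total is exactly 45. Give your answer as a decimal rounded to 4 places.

There are 12^4 = 20736 equally likely outcomes.
The number of ordered 4-tuples from {1,…,12} summing to 45 is 20.
P(sum = 45) = 20/20736 = 5/5184 ≈ 0.0010.

0.0010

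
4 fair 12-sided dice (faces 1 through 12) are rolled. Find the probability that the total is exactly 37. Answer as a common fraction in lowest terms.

There are 12^4 = 20736 equally likely outcomes.
The number of ordered 4-tuples from {1,…,12} summing to 37 is 364.
P(sum = 37) = 364/20736 = 91/5184.

91/5184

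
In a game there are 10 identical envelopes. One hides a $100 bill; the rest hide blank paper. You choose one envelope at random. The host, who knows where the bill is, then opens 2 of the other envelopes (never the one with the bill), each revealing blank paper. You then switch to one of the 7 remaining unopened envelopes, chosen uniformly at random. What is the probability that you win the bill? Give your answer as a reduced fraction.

Your original envelope holds the bill with probability 1/10, so the other 9 collectively hold it with probability 9/10.
The host can always find 2 empty envelopes to open, so the reveals don't change that 9/10; it is now spread over the 7 remaining unopened envelopes.
P(win by switching) = (9/10) · (1/7) = 9/70.

9/70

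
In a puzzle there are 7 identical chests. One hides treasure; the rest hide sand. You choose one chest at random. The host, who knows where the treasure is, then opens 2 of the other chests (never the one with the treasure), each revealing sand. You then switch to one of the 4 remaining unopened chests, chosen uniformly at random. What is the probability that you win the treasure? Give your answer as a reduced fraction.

Your original chest holds the treasure with probability 1/7, so the other 6 collectively hold it with probability 6/7.
The host can always find 2 empty chests to open, so the reveals don't change that 6/7; it is now spread over the 4 remaining unopened chests.
P(win by switching) = (6/7) · (1/4) = 3/14.

3/14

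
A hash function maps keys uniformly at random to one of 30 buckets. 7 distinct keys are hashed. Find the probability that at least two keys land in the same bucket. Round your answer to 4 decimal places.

0.5308

It's easier to compute the probability that all 7 are distinct.
P(all distinct) = 30/30 · 29/30 · ··· · 24/30 ≈ 0.4692.
So the probability of at least one match is 1 − 0.4692 = 0.5308.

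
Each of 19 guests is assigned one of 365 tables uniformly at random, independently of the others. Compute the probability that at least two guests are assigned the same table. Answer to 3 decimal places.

It's easier to compute the probability that all 19 are distinct.
P(all distinct) = 365/365 · 364/365 · ··· · 347/365 ≈ 0.621.
So the probability of at least one match is 1 − 0.621 = 0.379.

0.379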